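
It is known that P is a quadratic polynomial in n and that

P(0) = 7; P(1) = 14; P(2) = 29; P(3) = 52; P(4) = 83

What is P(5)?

First differences: 7, 15, 23, 31. Second differences: 8, 8, 8.
Level-2 differences are constant, so P has degree 2.
Extending the table by one column gives the next first difference 39, so P(5) = 83 + 39 = 122.

122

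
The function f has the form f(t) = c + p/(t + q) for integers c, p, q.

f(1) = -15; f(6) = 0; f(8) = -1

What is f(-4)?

-5

(f(t) − c)(t + q) = p for each data point; the three points give a linear system in c and q, then p follows.
Solving: c = -3, q = -2, p = 12, so f(t) = -3 + 12/(t − 2).
Then f(-4) = -3 + 12/(-6) = -5.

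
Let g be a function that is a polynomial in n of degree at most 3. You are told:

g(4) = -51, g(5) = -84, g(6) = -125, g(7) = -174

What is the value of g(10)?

-369

First differences: -33, -41, -49. Second differences: -8, -8.
Level-2 differences are constant, so g has degree 2.
Fitting a degree-2 polynomial gives g(n) = -4n² + 3n + 1.
Then g(10) = -369.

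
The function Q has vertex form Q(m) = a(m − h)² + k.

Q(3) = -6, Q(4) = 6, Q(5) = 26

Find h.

First differences 12, 20; second difference 8 = 2a, so a = 4.
Expanding, the m-coefficient is −2ah = -8h; matching it to the data gives h = 2, and then k = -10.
So Q(m) = 4(m − 2)² − 10.
Hence h = 2.

2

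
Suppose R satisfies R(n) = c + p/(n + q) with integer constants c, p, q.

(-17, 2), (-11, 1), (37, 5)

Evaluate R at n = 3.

22

(R(n) − c)(n + q) = p for each data point; the three points give a linear system in c and q, then p follows.
Solving: c = 4, q = -1, p = 36, so R(n) = 4 + 36/(n − 1).
Then R(3) = 4 + 36/2 = 22.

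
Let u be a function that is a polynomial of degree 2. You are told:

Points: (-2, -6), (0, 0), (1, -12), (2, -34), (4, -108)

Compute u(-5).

-90

Write u(x) = ax² + bx + c; the 5 given values yield a linear system in the 3 coefficients.
Solving, u(x) = -5x² - 7x.
Then u(-5) = -90.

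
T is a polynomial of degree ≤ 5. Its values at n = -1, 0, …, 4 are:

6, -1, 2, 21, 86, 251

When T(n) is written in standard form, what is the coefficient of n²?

First differences: -7, 3, 19, 65, 165. Second differences: 10, 16, 46, 100. Third differences: 6, 30, 54. Fourth differences: 24, 24.
Level-4 differences are constant, so T has degree 4.
Fitting a degree-4 polynomial gives T(n) = n^4 - n³ + 4n² - n - 1.
The coefficient of n² is 4.

4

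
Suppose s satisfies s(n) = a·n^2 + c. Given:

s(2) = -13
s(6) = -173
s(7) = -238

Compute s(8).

From s(2) = -13 and s(6) = -173: 4a + c = -13 and 36a + c = -173.
Subtracting: 32a = -160, so a = -5; then c = -13 − (-5)·4 = 7.
So s(n) = -5n² + 7, and s(8) = -313.

-313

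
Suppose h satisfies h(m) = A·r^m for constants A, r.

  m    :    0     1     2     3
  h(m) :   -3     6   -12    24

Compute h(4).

-48

Consecutive ratio: 6/(-3) = -2, and -12/6 = -2, so r = -2.
Then A·(-2)^0 = -3 gives A = -3, and h(m) = -3·(-2)^m.
h(4) = -3·(-2)^4 = -48.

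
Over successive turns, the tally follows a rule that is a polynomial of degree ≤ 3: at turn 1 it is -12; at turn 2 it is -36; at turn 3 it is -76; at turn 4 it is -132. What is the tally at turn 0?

Write the value at k as u(k).
First differences: -24, -40, -56. Second differences: -16, -16.
Level-2 differences are constant, so u has degree 2.
Fitting a degree-2 polynomial gives u(k) = -8k² - 4.
Then u(0) = -4.

-4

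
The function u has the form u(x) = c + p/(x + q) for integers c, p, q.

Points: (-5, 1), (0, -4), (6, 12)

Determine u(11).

7

(u(x) − c)(x + q) = p for each data point; the three points give a linear system in c and q, then p follows.
Solving: c = 4, q = -3, p = 24, so u(x) = 4 + 24/(x − 3).
Then u(11) = 4 + 24/8 = 7.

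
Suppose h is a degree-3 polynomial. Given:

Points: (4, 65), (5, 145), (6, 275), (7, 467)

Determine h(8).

Write h(k) = ak³ + bk² + ck + d; the 4 given values yield a linear system in the 4 coefficients.
Solving, h(k) = 2k³ - 5k² + 3k + 5.
Then h(8) = 733.

733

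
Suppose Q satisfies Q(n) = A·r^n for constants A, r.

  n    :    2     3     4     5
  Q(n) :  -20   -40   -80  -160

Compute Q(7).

-640

Consecutive ratio: -40/(-20) = 2, and -80/(-40) = 2, so r = 2.
Then A·2^2 = -20 gives A = -5, and Q(n) = -5·2^n.
Q(7) = -5·2^7 = -640.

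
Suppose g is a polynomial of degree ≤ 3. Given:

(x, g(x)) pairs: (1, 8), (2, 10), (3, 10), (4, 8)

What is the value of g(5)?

4

First differences: 2, 0, -2. Second differences: -2, -2.
Level-2 differences are constant, so g has degree 2.
Fitting a degree-2 polynomial gives g(x) = -x² + 5x + 4.
Then g(5) = 4.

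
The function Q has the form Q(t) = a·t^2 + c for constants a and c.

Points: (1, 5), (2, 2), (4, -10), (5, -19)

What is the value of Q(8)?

From Q(1) = 5 and Q(2) = 2: 1a + c = 5 and 4a + c = 2.
Subtracting: 3a = -3, so a = -1; then c = 5 − (-1)·1 = 6.
So Q(t) = -1t² + 6, and Q(8) = -58.

-58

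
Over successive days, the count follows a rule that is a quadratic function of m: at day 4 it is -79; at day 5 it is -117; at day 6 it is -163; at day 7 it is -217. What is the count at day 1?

Write the value at m as u(m).
First differences: -38, -46, -54. Second differences: -8, -8.
Level-2 differences are constant, so u has degree 2.
Fitting a degree-2 polynomial gives u(m) = -4m² - 2m - 7.
Then u(1) = -13.

-13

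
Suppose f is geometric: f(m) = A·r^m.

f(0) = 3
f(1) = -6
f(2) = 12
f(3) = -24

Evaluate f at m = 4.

48

Consecutive ratio: -6/3 = -2, and 12/(-6) = -2, so r = -2.
Then A·(-2)^0 = 3 gives A = 3, and f(m) = 3·(-2)^m.
f(4) = 3·(-2)^4 = 48.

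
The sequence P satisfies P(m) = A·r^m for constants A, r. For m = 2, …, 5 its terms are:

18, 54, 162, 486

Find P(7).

Consecutive ratio: 54/18 = 3, and 162/54 = 3, so r = 3.
Then A·3^2 = 18 gives A = 2, and P(m) = 2·3^m.
P(7) = 2·3^7 = 4374.

4374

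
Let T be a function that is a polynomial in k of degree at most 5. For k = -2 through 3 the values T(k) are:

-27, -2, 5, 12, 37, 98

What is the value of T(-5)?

First differences: 25, 7, 7, 25, 61. Second differences: -18, 0, 18, 36. Third differences: 18, 18, 18.
Level-3 differences are constant, so T has degree 3.
Fitting a degree-3 polynomial gives T(k) = 3k³ + 4k + 5.
Then T(-5) = -390.

-390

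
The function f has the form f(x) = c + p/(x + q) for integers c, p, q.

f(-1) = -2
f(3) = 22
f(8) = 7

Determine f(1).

-14

(f(x) − c)(x + q) = p for each data point; the three points give a linear system in c and q, then p follows.
Solving: c = 4, q = -2, p = 18, so f(x) = 4 + 18/(x − 2).
Then f(1) = 4 + 18/(-1) = -14.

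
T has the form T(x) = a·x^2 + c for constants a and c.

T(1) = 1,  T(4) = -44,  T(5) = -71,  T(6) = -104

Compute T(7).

-143

From T(1) = 1 and T(4) = -44: 1a + c = 1 and 16a + c = -44.
Subtracting: 15a = -45, so a = -3; then c = 1 − (-3)·1 = 4.
So T(x) = -3x² + 4, and T(7) = -143.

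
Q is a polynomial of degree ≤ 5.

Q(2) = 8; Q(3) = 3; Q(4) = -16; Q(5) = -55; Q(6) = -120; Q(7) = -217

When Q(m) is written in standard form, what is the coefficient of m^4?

First differences: -5, -19, -39, -65, -97. Second differences: -14, -20, -26, -32. Third differences: -6, -6, -6.
Level-3 differences are constant, so Q has degree 3.
Fitting a degree-3 polynomial gives Q(m) = -m³ + 2m² + 4m.
The coefficient of m^4 is 0.

0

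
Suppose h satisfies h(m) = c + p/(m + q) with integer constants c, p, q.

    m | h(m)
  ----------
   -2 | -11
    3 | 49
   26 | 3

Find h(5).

(h(m) − c)(m + q) = p for each data point; the three points give a linear system in c and q, then p follows.
Solving: c = 1, q = -2, p = 48, so h(m) = 1 + 48/(m − 2).
Then h(5) = 1 + 48/3 = 17.

17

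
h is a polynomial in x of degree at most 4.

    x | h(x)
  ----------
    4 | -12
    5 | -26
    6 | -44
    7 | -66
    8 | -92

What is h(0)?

4

First differences: -14, -18, -22, -26. Second differences: -4, -4, -4.
Level-2 differences are constant, so h has degree 2.
Fitting a degree-2 polynomial gives h(x) = -2x² + 4x + 4.
The constant term is h(0) = 4.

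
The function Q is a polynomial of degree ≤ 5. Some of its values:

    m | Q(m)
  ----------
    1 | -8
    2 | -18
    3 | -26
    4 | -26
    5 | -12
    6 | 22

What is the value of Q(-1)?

First differences: -10, -8, 0, 14, 34. Second differences: 2, 8, 14, 20. Third differences: 6, 6, 6.
Level-3 differences are constant, so Q has degree 3.
Fitting a degree-3 polynomial gives Q(m) = m³ - 5m² - 2m - 2.
Then Q(-1) = -6.

-6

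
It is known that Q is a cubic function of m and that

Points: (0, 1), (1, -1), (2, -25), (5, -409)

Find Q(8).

Write Q(m) = am³ + bm² + cm + d; the 4 given values yield a linear system in the 4 coefficients.
Solving, Q(m) = -3m³ - 2m² + 3m + 1.
Then Q(8) = -1639.

-1639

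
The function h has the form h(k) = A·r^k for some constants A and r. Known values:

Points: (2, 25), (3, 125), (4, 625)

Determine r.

Consecutive ratio: 125/25 = 5, and 625/125 = 5, so r = 5.
Then A·5^2 = 25 gives A = 1, and h(k) = 1·5^k.

5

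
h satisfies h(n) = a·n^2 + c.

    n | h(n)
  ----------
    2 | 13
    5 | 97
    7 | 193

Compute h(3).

33

From h(2) = 13 and h(5) = 97: 4a + c = 13 and 25a + c = 97.
Subtracting: 21a = 84, so a = 4; then c = 13 − 4·4 = -3.
So h(n) = 4n² − 3, and h(3) = 33.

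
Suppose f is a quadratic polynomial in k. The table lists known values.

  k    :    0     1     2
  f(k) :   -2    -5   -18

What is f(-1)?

-9

Write f(k) = ak² + bk + c; the 3 given values yield a linear system in the 3 coefficients.
Solving, f(k) = -5k² + 2k - 2.
Then f(-1) = -9.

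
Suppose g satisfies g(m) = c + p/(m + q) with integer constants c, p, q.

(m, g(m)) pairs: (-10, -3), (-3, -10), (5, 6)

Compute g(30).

(g(m) − c)(m + q) = p for each data point; the three points give a linear system in c and q, then p follows.
Solving: c = 0, q = 0, p = 30, so g(m) = 30/(m + 0).
Then g(30) = 0 + 30/30 = 1.

1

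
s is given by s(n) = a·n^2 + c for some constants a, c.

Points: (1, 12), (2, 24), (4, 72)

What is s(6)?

From s(1) = 12 and s(2) = 24: 1a + c = 12 and 4a + c = 24.
Subtracting: 3a = 12, so a = 4; then c = 12 − 4·1 = 8.
So s(n) = 4n² + 8, and s(6) = 152.

152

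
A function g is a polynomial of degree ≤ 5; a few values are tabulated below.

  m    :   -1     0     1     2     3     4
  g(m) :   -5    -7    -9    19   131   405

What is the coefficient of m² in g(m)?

-1

First differences: -2, -2, 28, 112, 274. Second differences: 0, 30, 84, 162. Third differences: 30, 54, 78. Fourth differences: 24, 24.
Level-4 differences are constant, so g has degree 4.
Fitting a degree-4 polynomial gives g(m) = m^4 + 3m³ - m² - 5m - 7.
The coefficient of m² is -1.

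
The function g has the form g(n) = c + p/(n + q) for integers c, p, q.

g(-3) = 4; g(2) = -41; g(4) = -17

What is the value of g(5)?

(g(n) − c)(n + q) = p for each data point; the three points give a linear system in c and q, then p follows.
Solving: c = -5, q = -1, p = -36, so g(n) = -5 − 36/(n − 1).
Then g(5) = -5 − 36/4 = -14.

-14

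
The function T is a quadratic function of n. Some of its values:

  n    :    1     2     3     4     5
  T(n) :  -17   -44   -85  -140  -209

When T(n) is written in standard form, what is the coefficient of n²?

-7

First differences: -27, -41, -55, -69. Second differences: -14, -14, -14.
Level-2 differences are constant, so T has degree 2.
Fitting a degree-2 polynomial gives T(n) = -7n² - 6n - 4.
The coefficient of n² is -7.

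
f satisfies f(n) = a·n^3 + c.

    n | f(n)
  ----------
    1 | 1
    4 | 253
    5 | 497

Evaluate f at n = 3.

105

From f(1) = 1 and f(4) = 253: 1a + c = 1 and 64a + c = 253.
Subtracting: 63a = 252, so a = 4; then c = 1 − 4·1 = -3.
So f(n) = 4n³ − 3, and f(3) = 105.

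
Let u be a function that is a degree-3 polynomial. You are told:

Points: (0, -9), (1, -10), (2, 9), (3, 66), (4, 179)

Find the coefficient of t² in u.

1

First differences: -1, 19, 57, 113. Second differences: 20, 38, 56. Third differences: 18, 18.
Level-3 differences are constant, so u has degree 3.
Fitting a degree-3 polynomial gives u(t) = 3t³ + t² - 5t - 9.
The coefficient of t² is 1.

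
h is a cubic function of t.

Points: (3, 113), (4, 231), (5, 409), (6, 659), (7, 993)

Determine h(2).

43

Write h(t) = at³ + bt² + ct + d; the 5 given values yield a linear system in the 4 coefficients.
Solving, h(t) = 2t³ + 6t² + 2t - 1.
Then h(2) = 43.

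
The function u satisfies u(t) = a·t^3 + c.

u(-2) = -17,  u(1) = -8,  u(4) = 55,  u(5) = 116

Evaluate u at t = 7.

334

From u(-2) = -17 and u(1) = -8: -8a + c = -17 and 1a + c = -8.
Subtracting: 9a = 9, so a = 1; then c = -17 − 1·(-8) = -9.
So u(t) = 1t³ − 9, and u(7) = 334.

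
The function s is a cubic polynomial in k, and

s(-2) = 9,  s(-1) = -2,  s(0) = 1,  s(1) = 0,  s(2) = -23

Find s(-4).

145

Write s(k) = ak³ + bk² + ck + d; the 5 given values yield a linear system in the 4 coefficients.
Solving, s(k) = -3k³ - 2k² + 4k + 1.
Then s(-4) = 145.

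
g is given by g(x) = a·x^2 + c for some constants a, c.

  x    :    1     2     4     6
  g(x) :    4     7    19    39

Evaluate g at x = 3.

From g(1) = 4 and g(2) = 7: 1a + c = 4 and 4a + c = 7.
Subtracting: 3a = 3, so a = 1; then c = 4 − 1·1 = 3.
So g(x) = 1x² + 3, and g(3) = 12.

12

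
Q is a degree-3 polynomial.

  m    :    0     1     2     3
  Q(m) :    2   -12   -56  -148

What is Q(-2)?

12

Write Q(m) = am³ + bm² + cm + d; the 4 given values yield a linear system in the 4 coefficients.
Solving, Q(m) = -3m³ - 6m² - 5m + 2.
Then Q(-2) = 12.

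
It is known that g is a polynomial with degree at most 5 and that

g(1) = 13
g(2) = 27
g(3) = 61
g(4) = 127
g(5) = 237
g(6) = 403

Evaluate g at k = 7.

First differences: 14, 34, 66, 110, 166. Second differences: 20, 32, 44, 56. Third differences: 12, 12, 12.
Level-3 differences are constant, so g has degree 3.
Extending the table by one column gives the next first difference 234, so g(7) = 403 + 234 = 637.

637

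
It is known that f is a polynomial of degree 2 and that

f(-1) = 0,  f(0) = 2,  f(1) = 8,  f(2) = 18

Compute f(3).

32

Write f(n) = an² + bn + c; the 4 given values yield a linear system in the 3 coefficients.
Solving, f(n) = 2n² + 4n + 2.
Then f(3) = 32.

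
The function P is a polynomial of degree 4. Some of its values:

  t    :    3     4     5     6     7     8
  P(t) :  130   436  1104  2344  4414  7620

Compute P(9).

Write P(t) = at^4 + bt³ + ct² + dt + e; the 6 given values yield a linear system in the 5 coefficients.
Solving, P(t) = 2t^4 - t³ - t² + 4.
Then P(9) = 12316.

12316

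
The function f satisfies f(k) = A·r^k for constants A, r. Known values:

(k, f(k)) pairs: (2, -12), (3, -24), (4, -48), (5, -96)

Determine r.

Consecutive ratio: -24/(-12) = 2, and -48/(-24) = 2, so r = 2.
Then A·2^2 = -12 gives A = -3, and f(k) = -3·2^k.

2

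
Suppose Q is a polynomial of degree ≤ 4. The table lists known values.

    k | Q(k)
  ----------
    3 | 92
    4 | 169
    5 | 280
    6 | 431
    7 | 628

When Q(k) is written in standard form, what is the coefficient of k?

First differences: 77, 111, 151, 197. Second differences: 34, 40, 46. Third differences: 6, 6.
Level-3 differences are constant, so Q has degree 3.
Fitting a degree-3 polynomial gives Q(k) = k³ + 5k² + 5k + 5.
The coefficient of k is 5.

5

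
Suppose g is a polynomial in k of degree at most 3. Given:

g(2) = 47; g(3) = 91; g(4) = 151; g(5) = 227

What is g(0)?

7

Write g(k) = ak³ + bk² + ck + d; the 4 given values yield a linear system in the 4 coefficients.
Solving, the leading coefficient vanishes, and g(k) = 8k² + 4k + 7.
The constant term is g(0) = 7.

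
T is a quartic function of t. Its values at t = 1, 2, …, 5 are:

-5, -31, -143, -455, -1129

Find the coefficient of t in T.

Write T(t) = at^4 + bt³ + ct² + dt + e; the 5 given values yield a linear system in the 5 coefficients.
Solving, T(t) = -2t^4 + t³ + t² - 6t + 1.
The coefficient of t is -6.

-6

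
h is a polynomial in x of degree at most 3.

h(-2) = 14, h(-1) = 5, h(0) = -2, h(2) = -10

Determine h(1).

-7

Write h(x) = ax³ + bx² + cx + d; the 4 given values yield a linear system in the 4 coefficients.
Solving, the leading coefficient vanishes, and h(x) = x² - 6x - 2.
Then h(1) = -7.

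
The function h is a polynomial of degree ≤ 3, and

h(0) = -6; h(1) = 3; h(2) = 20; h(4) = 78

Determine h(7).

225

Write h(t) = at³ + bt² + ct + d; the 4 given values yield a linear system in the 4 coefficients.
Solving, the leading coefficient vanishes, and h(t) = 4t² + 5t - 6.
Then h(7) = 225.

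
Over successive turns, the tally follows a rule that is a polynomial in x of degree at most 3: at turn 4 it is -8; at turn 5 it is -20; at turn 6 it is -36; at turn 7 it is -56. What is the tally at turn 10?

Write the value at x as f(x).
First differences: -12, -16, -20. Second differences: -4, -4.
Level-2 differences are constant, so f has degree 2.
Fitting a degree-2 polynomial gives f(x) = -2x² + 6x.
Then f(10) = -140.

-140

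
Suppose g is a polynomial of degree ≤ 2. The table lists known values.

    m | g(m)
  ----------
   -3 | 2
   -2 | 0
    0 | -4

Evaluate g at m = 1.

Write g(m) = am² + bm + c; the 3 given values yield a linear system in the 3 coefficients.
Solving, the leading coefficient vanishes, and g(m) = -2m - 4.
Then g(1) = -6.

-6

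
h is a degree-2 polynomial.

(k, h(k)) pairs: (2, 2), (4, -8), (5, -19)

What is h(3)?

Write h(k) = ak² + bk + c; the 3 given values yield a linear system in the 3 coefficients.
Solving, h(k) = -2k² + 7k - 4.
Then h(3) = -1.

-1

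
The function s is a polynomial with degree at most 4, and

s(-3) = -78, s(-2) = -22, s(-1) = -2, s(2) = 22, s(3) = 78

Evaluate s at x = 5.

Write s(x) = ax^4 + bx³ + cx² + dx + e; the 5 given values yield a linear system in the 5 coefficients.
Solving, the leading coefficient vanishes, and s(x) = 3x³ - x.
Then s(5) = 370.

370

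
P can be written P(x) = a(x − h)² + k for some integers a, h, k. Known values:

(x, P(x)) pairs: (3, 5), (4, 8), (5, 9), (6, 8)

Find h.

First differences 3, 1, -1; second difference -2 = 2a, so a = -1.
Expanding, the x-coefficient is −2ah = 2h; matching it to the data gives h = 5, and then k = 9.
So P(x) = -1(x − 5)² + 9.
Hence h = 5.

5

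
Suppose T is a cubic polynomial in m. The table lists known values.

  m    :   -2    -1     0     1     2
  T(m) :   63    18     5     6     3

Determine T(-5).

First differences: -45, -13, 1, -3. Second differences: 32, 14, -4. Third differences: -18, -18.
Level-3 differences are constant, so T has degree 3.
Fitting a degree-3 polynomial gives T(m) = -3m³ + 7m² - 3m + 5.
Then T(-5) = 570.

570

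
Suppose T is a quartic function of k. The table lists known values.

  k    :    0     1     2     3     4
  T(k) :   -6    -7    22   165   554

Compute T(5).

Write T(k) = ak^4 + bk³ + ck² + dk + e; the 5 given values yield a linear system in the 5 coefficients.
Solving, T(k) = 2k^4 + 2k³ - 5k² - 6.
Then T(5) = 1369.

1369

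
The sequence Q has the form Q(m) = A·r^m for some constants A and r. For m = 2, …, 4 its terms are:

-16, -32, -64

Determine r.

2

Consecutive ratio: -32/(-16) = 2, and -64/(-32) = 2, so r = 2.
Then A·2^2 = -16 gives A = -4, and Q(m) = -4·2^m.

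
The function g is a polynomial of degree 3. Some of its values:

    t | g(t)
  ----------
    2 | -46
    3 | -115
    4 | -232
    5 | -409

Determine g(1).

-13

Write g(t) = at³ + bt² + ct + d; the 4 given values yield a linear system in the 4 coefficients.
Solving, g(t) = -2t³ - 6t² - t - 4.
Then g(1) = -13.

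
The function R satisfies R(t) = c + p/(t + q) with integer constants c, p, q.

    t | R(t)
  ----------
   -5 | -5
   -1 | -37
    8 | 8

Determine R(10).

(R(t) − c)(t + q) = p for each data point; the three points give a linear system in c and q, then p follows.
Solving: c = 3, q = 0, p = 40, so R(t) = 3 + 40/(t + 0).
Then R(10) = 3 + 40/10 = 7.

7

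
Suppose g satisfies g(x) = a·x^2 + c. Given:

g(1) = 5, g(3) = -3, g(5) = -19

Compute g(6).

-30

From g(1) = 5 and g(3) = -3: 1a + c = 5 and 9a + c = -3.
Subtracting: 8a = -8, so a = -1; then c = 5 − (-1)·1 = 6.
So g(x) = -1x² + 6, and g(6) = -30.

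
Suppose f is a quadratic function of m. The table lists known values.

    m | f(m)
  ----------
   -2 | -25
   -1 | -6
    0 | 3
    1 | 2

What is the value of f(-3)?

First differences: 19, 9, -1. Second differences: -10, -10.
Level-2 differences are constant, so f has degree 2.
Fitting a degree-2 polynomial gives f(m) = -5m² + 4m + 3.
Then f(-3) = -54.

-54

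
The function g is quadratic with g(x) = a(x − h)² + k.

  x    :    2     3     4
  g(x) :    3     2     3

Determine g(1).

First differences -1, 1; second difference 2 = 2a, so a = 1.
Expanding, the x-coefficient is −2ah = -2h; matching it to the data gives h = 3, and then k = 2.
So g(x) = 1(x − 3)² + 2.
g(1) = 1·(-2)² + 2 = 6.

6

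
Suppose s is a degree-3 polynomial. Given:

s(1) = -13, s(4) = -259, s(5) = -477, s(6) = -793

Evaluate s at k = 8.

-1791

Write s(k) = ak³ + bk² + ck + d; the 4 given values yield a linear system in the 4 coefficients.
Solving, s(k) = -3k³ - 4k² + k - 7.
Then s(8) = -1791.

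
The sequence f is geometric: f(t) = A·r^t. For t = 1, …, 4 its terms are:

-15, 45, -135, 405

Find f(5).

Consecutive ratio: 45/(-15) = -3, and -135/45 = -3, so r = -3.
Then A·(-3)^1 = -15 gives A = 5, and f(t) = 5·(-3)^t.
f(5) = 5·(-3)^5 = -1215.

-1215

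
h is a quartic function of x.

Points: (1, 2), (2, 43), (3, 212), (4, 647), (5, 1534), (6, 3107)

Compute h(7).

Write h(x) = ax^4 + bx³ + cx² + dx + e; the 6 given values yield a linear system in the 5 coefficients.
Solving, h(x) = 2x^4 + 3x³ - 4x² + 2x - 1.
Then h(7) = 5648.

5648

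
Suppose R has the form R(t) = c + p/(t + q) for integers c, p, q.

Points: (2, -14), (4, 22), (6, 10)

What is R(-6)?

(R(t) − c)(t + q) = p for each data point; the three points give a linear system in c and q, then p follows.
Solving: c = 4, q = -3, p = 18, so R(t) = 4 + 18/(t − 3).
Then R(-6) = 4 + 18/(-9) = 2.

2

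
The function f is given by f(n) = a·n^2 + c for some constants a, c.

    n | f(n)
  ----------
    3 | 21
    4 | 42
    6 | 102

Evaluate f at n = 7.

From f(3) = 21 and f(4) = 42: 9a + c = 21 and 16a + c = 42.
Subtracting: 7a = 21, so a = 3; then c = 21 − 3·9 = -6.
So f(n) = 3n² − 6, and f(7) = 141.

141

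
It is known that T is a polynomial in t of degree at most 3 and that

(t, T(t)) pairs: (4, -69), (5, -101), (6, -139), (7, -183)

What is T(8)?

Write T(t) = at³ + bt² + ct + d; the 4 given values yield a linear system in the 4 coefficients.
Solving, the leading coefficient vanishes, and T(t) = -3t² - 5t - 1.
Then T(8) = -233.

-233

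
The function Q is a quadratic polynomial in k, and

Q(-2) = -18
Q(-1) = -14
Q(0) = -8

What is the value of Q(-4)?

Write Q(k) = ak² + bk + c; the 3 given values yield a linear system in the 3 coefficients.
Solving, Q(k) = k² + 7k - 8.
Then Q(-4) = -20.

-20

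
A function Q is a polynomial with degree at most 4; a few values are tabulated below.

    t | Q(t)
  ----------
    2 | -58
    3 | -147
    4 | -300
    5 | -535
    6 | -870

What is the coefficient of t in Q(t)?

Write Q(t) = at^4 + bt³ + ct² + dt + e; the 5 given values yield a linear system in the 5 coefficients.
Solving, the leading coefficient vanishes, and Q(t) = -3t³ - 5t² - 7t.
The coefficient of t is -7.

-7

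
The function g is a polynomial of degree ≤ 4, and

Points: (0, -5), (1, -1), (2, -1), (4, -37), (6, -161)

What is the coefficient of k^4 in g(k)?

0

Write g(k) = ak^4 + bk³ + ck² + dk + e; the 5 given values yield a linear system in the 5 coefficients.
Solving, the leading coefficient vanishes, and g(k) = -k³ + k² + 4k - 5.
The coefficient of k^4 is 0.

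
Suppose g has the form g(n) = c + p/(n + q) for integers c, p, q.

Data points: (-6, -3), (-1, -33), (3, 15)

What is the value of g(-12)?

(g(n) − c)(n + q) = p for each data point; the three points give a linear system in c and q, then p follows.
Solving: c = 3, q = 0, p = 36, so g(n) = 3 + 36/(n + 0).
Then g(-12) = 3 + 36/(-12) = 0.

0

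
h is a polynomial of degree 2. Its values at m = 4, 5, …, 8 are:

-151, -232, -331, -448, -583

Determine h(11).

First differences: -81, -99, -117, -135. Second differences: -18, -18, -18.
Level-2 differences are constant, so h has degree 2.
Fitting a degree-2 polynomial gives h(m) = -9m² - 7.
Then h(11) = -1096.

-1096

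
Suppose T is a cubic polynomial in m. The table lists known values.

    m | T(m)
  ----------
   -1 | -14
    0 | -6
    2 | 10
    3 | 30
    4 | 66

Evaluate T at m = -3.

-60

Write T(m) = am³ + bm² + cm + d; the 5 given values yield a linear system in the 4 coefficients.
Solving, T(m) = m³ - m² + 6m - 6.
Then T(-3) = -60.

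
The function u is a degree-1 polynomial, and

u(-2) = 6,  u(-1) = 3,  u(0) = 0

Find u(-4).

12

First differences: -3, -3.
Level-1 differences are constant, so u has degree 1.
Fitting a degree-1 polynomial gives u(x) = -3x.
Then u(-4) = 12.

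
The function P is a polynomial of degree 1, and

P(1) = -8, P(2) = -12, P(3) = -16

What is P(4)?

-20

First differences: -4, -4.
Level-1 differences are constant, so P has degree 1.
Fitting a degree-1 polynomial gives P(x) = -4x - 4.
Then P(4) = -20.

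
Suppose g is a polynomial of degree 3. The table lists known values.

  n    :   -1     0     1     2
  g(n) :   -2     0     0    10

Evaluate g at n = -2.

Write g(n) = an³ + bn² + cn + d; the 4 given values yield a linear system in the 4 coefficients.
Solving, g(n) = 2n³ - n² - n.
Then g(-2) = -18.

-18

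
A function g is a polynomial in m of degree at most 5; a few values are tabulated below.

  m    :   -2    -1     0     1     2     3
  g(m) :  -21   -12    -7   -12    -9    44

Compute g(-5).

348

First differences: 9, 5, -5, 3, 53. Second differences: -4, -10, 8, 50. Third differences: -6, 18, 42. Fourth differences: 24, 24.
Level-4 differences are constant, so g has degree 4.
Fitting a degree-4 polynomial gives g(m) = m^4 + m³ - 6m² - m - 7.
Then g(-5) = 348.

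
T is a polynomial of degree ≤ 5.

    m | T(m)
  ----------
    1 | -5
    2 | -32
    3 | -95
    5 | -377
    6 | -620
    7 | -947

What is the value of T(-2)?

Write T(m) = am^5 + bm^4 + cm³ + dm² + em + p; the 6 given values yield a linear system in the 6 coefficients.
Solving, the top 2 coefficients vanish, and T(m) = -2m³ - 6m² + 5m - 2.
Then T(-2) = -20.

-20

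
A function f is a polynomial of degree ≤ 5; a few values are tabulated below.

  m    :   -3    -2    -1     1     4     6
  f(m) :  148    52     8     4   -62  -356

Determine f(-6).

Write f(m) = am^5 + bm^4 + cm³ + dm² + em + p; the 6 given values yield a linear system in the 6 coefficients.
Solving, the top 2 coefficients vanish, and f(m) = -3m³ + 8m² + m - 2.
Then f(-6) = 928.

928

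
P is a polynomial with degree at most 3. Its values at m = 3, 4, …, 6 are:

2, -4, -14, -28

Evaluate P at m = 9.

Write P(m) = am³ + bm² + cm + d; the 4 given values yield a linear system in the 4 coefficients.
Solving, the leading coefficient vanishes, and P(m) = -2m² + 8m - 4.
Then P(9) = -94.

-94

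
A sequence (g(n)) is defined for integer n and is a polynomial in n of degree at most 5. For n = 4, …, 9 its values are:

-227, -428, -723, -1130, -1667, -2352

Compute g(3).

First differences: -201, -295, -407, -537, -685. Second differences: -94, -112, -130, -148. Third differences: -18, -18, -18.
Level-3 differences are constant, so g has degree 3.
Fitting a degree-3 polynomial gives g(n) = -3n³ - 2n² - 3.
Then g(3) = -102.

-102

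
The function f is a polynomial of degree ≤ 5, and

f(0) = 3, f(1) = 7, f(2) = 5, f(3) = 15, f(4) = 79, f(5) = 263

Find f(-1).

Write f(k) = ak^5 + bk^4 + ck³ + dk² + ek + p; the 6 given values yield a linear system in the 6 coefficients.
Solving, the leading coefficient vanishes, and f(k) = k^4 - 3k³ - k² + 7k + 3.
Then f(-1) = -1.

-1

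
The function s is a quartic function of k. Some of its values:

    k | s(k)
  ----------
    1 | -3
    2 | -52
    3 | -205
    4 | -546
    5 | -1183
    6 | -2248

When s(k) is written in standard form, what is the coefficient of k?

Write s(k) = ak^4 + bk³ + ck² + dk + e; the 6 given values yield a linear system in the 5 coefficients.
Solving, s(k) = -k^4 - 4k³ - 3k² + 3k + 2.
The coefficient of k is 3.

3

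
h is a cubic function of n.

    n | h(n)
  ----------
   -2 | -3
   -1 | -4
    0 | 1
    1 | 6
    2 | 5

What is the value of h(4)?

First differences: -1, 5, 5, -1. Second differences: 6, 0, -6. Third differences: -6, -6.
Level-3 differences are constant, so h has degree 3.
Fitting a degree-3 polynomial gives h(n) = -n³ + 6n + 1.
Then h(4) = -39.

-39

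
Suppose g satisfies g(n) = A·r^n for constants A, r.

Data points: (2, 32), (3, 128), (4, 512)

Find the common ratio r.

Consecutive ratio: 128/32 = 4, and 512/128 = 4, so r = 4.
Then A·4^2 = 32 gives A = 2, and g(n) = 2·4^n.

4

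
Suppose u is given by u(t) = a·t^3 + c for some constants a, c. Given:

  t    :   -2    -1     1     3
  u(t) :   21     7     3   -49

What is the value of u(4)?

-123

From u(-2) = 21 and u(-1) = 7: -8a + c = 21 and -1a + c = 7.
Subtracting: 7a = -14, so a = -2; then c = 21 − (-2)·(-8) = 5.
So u(t) = -2t³ + 5, and u(4) = -123.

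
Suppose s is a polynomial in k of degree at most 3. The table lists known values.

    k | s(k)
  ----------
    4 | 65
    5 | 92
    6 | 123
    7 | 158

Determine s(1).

First differences: 27, 31, 35. Second differences: 4, 4.
Level-2 differences are constant, so s has degree 2.
Fitting a degree-2 polynomial gives s(k) = 2k² + 9k - 3.
Then s(1) = 8.

8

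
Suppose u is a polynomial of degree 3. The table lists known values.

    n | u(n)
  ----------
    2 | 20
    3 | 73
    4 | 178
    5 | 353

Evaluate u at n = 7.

985

Write u(n) = an³ + bn² + cn + d; the 4 given values yield a linear system in the 4 coefficients.
Solving, u(n) = 3n³ - n² + n - 2.
Then u(7) = 985.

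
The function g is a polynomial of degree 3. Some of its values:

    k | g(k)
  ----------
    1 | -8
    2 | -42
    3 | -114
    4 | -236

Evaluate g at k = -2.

-14

Write g(k) = ak³ + bk² + ck + d; the 4 given values yield a linear system in the 4 coefficients.
Solving, g(k) = -2k³ - 7k² + k.
Then g(-2) = -14.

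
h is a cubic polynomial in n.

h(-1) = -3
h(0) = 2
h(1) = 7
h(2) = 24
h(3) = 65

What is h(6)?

Write h(n) = an³ + bn² + cn + d; the 5 given values yield a linear system in the 4 coefficients.
Solving, h(n) = 2n³ + 3n + 2.
Then h(6) = 452.

452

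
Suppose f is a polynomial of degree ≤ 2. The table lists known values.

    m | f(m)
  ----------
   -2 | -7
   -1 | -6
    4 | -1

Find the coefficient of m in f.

Write f(m) = am² + bm + c; the 3 given values yield a linear system in the 3 coefficients.
Solving, the leading coefficient vanishes, and f(m) = m - 5.
The coefficient of m is 1.

1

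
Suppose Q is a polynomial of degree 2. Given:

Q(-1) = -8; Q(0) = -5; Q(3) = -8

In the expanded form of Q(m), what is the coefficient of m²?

-1

Write Q(m) = am² + bm + c; the 3 given values yield a linear system in the 3 coefficients.
Solving, Q(m) = -m² + 2m - 5.
The coefficient of m² is -1.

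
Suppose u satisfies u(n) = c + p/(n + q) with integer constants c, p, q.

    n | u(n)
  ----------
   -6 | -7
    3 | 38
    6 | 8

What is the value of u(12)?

2

(u(n) − c)(n + q) = p for each data point; the three points give a linear system in c and q, then p follows.
Solving: c = -2, q = -2, p = 40, so u(n) = -2 + 40/(n − 2).
Then u(12) = -2 + 40/10 = 2.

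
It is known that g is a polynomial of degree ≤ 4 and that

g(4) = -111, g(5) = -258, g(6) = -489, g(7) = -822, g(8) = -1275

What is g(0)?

-3

First differences: -147, -231, -333, -453. Second differences: -84, -102, -120. Third differences: -18, -18.
Level-3 differences are constant, so g has degree 3.
Fitting a degree-3 polynomial gives g(t) = -3t³ + 3t² + 9t - 3.
The constant term is g(0) = -3.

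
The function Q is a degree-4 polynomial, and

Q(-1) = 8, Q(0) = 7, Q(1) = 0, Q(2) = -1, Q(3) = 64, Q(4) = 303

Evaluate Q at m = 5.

872

First differences: -1, -7, -1, 65, 239. Second differences: -6, 6, 66, 174. Third differences: 12, 60, 108. Fourth differences: 48, 48.
Level-4 differences are constant, so Q has degree 4.
Extending the table by one column gives the next first difference 569, so Q(5) = 303 + 569 = 872.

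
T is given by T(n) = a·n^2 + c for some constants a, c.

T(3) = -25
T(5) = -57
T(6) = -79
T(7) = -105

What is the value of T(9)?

-169

From T(3) = -25 and T(5) = -57: 9a + c = -25 and 25a + c = -57.
Subtracting: 16a = -32, so a = -2; then c = -25 − (-2)·9 = -7.
So T(n) = -2n² − 7, and T(9) = -169.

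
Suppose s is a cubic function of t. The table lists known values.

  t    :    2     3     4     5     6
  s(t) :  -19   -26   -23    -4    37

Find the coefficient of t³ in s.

First differences: -7, 3, 19, 41. Second differences: 10, 16, 22. Third differences: 6, 6.
Level-3 differences are constant, so s has degree 3.
Fitting a degree-3 polynomial gives s(t) = t³ - 4t² - 6t + 1.
The coefficient of t³ is 1.

1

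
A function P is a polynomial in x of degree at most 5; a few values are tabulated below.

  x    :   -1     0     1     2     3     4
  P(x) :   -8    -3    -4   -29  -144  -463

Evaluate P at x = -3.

-204

First differences: 5, -1, -25, -115, -319. Second differences: -6, -24, -90, -204. Third differences: -18, -66, -114. Fourth differences: -48, -48.
Level-4 differences are constant, so P has degree 4.
Fitting a degree-4 polynomial gives P(x) = -2x^4 + x³ - x² + x - 3.
Then P(-3) = -204.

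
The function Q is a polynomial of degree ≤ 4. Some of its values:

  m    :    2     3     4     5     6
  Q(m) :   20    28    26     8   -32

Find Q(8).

-202

Write Q(m) = am^4 + bm³ + cm² + dm + e; the 5 given values yield a linear system in the 5 coefficients.
Solving, the leading coefficient vanishes, and Q(m) = -m³ + 4m² + 7m - 2.
Then Q(8) = -202.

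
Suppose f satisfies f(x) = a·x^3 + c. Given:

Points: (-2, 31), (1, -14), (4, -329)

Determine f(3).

From f(-2) = 31 and f(1) = -14: -8a + c = 31 and 1a + c = -14.
Subtracting: 9a = -45, so a = -5; then c = 31 − (-5)·(-8) = -9.
So f(x) = -5x³ − 9, and f(3) = -144.

-144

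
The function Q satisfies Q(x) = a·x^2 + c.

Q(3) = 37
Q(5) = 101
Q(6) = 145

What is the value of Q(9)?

From Q(3) = 37 and Q(5) = 101: 9a + c = 37 and 25a + c = 101.
Subtracting: 16a = 64, so a = 4; then c = 37 − 4·9 = 1.
So Q(x) = 4x² + 1, and Q(9) = 325.

325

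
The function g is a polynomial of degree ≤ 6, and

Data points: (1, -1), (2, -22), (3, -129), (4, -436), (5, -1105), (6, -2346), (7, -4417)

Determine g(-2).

First differences: -21, -107, -307, -669, -1241, -2071. Second differences: -86, -200, -362, -572, -830. Third differences: -114, -162, -210, -258. Fourth differences: -48, -48, -48.
Level-4 differences are constant, so g has degree 4.
Fitting a degree-4 polynomial gives g(x) = -2x^4 + x³ + x² - x.
Then g(-2) = -34.

-34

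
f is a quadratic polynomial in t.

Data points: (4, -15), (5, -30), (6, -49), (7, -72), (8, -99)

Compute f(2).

3

First differences: -15, -19, -23, -27. Second differences: -4, -4, -4.
Level-2 differences are constant, so f has degree 2.
Fitting a degree-2 polynomial gives f(t) = -2t² + 3t + 5.
Then f(2) = 3.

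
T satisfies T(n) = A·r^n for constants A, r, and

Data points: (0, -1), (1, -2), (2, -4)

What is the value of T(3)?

Consecutive ratio: -2/(-1) = 2, and -4/(-2) = 2, so r = 2.
Then A·2^0 = -1 gives A = -1, and T(n) = -1·2^n.
T(3) = -1·2^3 = -8.

-8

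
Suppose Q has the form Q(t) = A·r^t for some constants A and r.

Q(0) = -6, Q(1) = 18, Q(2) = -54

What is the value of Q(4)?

-486

Consecutive ratio: 18/(-6) = -3, and -54/18 = -3, so r = -3.
Then A·(-3)^0 = -6 gives A = -6, and Q(t) = -6·(-3)^t.
Q(4) = -6·(-3)^4 = -486.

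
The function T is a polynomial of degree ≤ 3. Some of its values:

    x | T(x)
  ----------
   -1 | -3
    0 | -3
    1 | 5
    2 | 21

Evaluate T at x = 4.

Write T(x) = ax³ + bx² + cx + d; the 4 given values yield a linear system in the 4 coefficients.
Solving, the leading coefficient vanishes, and T(x) = 4x² + 4x - 3.
Then T(4) = 77.

77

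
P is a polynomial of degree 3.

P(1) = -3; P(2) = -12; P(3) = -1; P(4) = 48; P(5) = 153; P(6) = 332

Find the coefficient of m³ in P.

First differences: -9, 11, 49, 105, 179. Second differences: 20, 38, 56, 74. Third differences: 18, 18, 18.
Level-3 differences are constant, so P has degree 3.
Fitting a degree-3 polynomial gives P(m) = 3m³ - 8m² - 6m + 8.
The coefficient of m³ is 3.

3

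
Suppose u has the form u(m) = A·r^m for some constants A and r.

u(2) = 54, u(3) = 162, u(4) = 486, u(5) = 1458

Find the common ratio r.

3

Consecutive ratio: 162/54 = 3, and 486/162 = 3, so r = 3.
Then A·3^2 = 54 gives A = 6, and u(m) = 6·3^m.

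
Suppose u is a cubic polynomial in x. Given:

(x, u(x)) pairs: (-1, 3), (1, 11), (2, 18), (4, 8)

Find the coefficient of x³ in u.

Write u(x) = ax³ + bx² + cx + d; the 4 given values yield a linear system in the 4 coefficients.
Solving, u(x) = -x³ + 3x² + 5x + 4.
The coefficient of x³ is -1.

-1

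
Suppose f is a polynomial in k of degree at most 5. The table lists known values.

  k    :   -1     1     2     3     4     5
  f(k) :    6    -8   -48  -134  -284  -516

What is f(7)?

-1298

Write f(k) = ak^5 + bk^4 + ck³ + dk² + ek + p; the 6 given values yield a linear system in the 6 coefficients.
Solving, the top 2 coefficients vanish, and f(k) = -3k³ - 5k² - 4k + 4.
Then f(7) = -1298.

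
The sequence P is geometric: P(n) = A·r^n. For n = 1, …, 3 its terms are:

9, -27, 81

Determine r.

-3

Consecutive ratio: -27/9 = -3, and 81/(-27) = -3, so r = -3.
Then A·(-3)^1 = 9 gives A = -3, and P(n) = -3·(-3)^n.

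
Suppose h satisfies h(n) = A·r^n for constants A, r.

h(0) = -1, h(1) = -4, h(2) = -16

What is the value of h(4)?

Consecutive ratio: -4/(-1) = 4, and -16/(-4) = 4, so r = 4.
Then A·4^0 = -1 gives A = -1, and h(n) = -1·4^n.
h(4) = -1·4^4 = -256.

-256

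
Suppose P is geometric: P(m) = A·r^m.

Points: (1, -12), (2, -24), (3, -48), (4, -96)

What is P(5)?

-192

Consecutive ratio: -24/(-12) = 2, and -48/(-24) = 2, so r = 2.
Then A·2^1 = -12 gives A = -6, and P(m) = -6·2^m.
P(5) = -6·2^5 = -192.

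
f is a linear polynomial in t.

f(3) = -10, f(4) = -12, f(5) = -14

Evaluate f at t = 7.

Write f(t) = at + b; the 3 given values yield a linear system in the 2 coefficients.
Solving, f(t) = -2t - 4.
Then f(7) = -18.

-18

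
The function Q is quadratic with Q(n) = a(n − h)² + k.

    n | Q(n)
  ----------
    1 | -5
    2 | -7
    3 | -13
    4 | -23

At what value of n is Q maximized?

1

First differences -2, -6, -10; second difference -4 = 2a, so a = -2.
Expanding, the n-coefficient is −2ah = 4h; matching it to the data gives h = 1, and then k = -5.
So Q(n) = -2(n − 1)² − 5.
Hence h = 1.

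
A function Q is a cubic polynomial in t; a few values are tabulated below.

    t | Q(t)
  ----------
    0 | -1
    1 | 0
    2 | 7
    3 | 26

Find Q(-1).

-2

Write Q(t) = at³ + bt² + ct + d; the 4 given values yield a linear system in the 4 coefficients.
Solving, Q(t) = t³ - 1.
Then Q(-1) = -2.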